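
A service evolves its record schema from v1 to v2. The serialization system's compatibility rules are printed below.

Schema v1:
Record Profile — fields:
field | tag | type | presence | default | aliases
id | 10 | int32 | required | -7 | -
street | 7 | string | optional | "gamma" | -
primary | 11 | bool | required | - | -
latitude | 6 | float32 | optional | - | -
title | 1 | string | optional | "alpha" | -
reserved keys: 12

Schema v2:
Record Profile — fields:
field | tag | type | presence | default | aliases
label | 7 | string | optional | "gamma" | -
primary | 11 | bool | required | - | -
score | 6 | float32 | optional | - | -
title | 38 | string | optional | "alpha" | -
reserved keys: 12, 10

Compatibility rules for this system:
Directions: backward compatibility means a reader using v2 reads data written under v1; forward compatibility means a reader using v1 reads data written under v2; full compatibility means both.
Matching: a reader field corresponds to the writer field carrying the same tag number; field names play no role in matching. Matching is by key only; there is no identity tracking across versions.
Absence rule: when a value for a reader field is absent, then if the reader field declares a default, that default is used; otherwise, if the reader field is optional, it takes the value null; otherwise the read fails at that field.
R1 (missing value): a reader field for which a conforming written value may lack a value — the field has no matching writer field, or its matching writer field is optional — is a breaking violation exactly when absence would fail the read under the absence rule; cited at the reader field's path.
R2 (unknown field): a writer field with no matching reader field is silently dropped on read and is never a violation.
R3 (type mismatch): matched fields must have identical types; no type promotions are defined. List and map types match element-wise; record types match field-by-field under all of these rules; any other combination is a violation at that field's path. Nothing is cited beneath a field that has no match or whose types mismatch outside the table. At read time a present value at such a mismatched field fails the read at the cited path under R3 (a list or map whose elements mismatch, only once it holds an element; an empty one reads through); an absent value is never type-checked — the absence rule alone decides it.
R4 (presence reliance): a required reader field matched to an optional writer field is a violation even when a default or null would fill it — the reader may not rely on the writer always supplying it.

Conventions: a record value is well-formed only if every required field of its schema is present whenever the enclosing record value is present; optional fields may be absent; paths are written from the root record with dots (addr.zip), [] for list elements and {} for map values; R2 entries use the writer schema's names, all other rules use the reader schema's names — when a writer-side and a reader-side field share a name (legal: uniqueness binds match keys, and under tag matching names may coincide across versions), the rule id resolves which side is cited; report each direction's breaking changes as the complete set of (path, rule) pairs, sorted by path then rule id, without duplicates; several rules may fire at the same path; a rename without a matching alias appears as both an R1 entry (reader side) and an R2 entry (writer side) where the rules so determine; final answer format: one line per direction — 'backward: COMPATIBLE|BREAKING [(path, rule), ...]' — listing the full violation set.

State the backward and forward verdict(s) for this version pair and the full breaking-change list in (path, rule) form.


backward: COMPATIBLE []; forward: COMPATIBLE []

in Profile below, arrows point writer -> reader
backward pass over Profile, reader schema v2, writer schema v1:
  string -> string, writer optional: label aligns to street
  bool -> bool, writer required: primary aligns to primary
  float32 -> float32, writer optional: score aligns to latitude
  title: no writer match
  leftover writer field: id
  leftover writer field: title
  => no violations; backward on Profile: COMPATIBLE
forward pass over Profile, reader schema v1, writer schema v2:
  id: no writer match
  string -> string, writer optional: street aligns to label
  bool -> bool, writer required: primary aligns to primary
  float32 -> float32, writer optional: latitude aligns to score
  title: no writer match
  leftover writer field: title
  => no violations; forward on Profile: COMPATIBLE


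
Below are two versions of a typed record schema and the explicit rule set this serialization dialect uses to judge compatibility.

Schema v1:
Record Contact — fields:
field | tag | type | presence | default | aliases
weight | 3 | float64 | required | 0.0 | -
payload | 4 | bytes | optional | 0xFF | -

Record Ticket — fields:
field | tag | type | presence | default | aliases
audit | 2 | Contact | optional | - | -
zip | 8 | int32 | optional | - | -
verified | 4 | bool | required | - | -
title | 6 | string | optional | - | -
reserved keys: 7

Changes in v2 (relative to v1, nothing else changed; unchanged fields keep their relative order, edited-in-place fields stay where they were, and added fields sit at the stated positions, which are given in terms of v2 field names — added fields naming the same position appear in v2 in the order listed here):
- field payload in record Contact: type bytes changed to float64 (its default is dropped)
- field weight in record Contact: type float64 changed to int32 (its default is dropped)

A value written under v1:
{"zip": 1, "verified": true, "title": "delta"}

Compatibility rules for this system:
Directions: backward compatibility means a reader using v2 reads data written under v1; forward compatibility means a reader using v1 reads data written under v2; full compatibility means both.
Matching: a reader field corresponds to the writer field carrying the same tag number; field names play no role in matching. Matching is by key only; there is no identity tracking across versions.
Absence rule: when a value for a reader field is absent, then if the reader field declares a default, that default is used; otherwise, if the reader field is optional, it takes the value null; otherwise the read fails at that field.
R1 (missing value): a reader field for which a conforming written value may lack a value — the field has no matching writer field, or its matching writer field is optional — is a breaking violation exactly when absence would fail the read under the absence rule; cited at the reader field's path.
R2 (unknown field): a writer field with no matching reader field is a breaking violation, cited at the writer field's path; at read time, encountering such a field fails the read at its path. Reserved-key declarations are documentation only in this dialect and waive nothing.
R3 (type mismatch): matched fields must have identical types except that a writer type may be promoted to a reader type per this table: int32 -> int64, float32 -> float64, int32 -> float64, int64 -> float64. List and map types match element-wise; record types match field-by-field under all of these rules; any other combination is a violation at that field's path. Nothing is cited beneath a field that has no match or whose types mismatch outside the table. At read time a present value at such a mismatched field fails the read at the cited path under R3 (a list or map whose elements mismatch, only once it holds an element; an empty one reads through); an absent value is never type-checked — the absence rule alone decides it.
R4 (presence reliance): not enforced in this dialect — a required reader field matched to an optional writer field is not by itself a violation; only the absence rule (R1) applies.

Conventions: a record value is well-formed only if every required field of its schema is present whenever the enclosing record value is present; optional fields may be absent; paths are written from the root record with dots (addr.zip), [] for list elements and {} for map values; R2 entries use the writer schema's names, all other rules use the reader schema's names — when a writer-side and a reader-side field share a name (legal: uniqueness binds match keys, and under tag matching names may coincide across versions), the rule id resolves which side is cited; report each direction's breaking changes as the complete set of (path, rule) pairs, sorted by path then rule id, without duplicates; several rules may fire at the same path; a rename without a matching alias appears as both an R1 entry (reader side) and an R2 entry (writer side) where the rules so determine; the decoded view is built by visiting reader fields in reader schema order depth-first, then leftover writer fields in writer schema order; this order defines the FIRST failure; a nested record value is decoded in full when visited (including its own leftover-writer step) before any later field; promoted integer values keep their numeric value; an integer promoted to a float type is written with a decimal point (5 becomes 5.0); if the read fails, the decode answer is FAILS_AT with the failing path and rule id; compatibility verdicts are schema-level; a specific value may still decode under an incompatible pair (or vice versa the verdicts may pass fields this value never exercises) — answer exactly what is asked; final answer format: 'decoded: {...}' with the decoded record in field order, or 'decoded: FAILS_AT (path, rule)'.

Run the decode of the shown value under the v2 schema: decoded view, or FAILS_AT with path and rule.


each type pair in Ticket: writer, then reader
decode (reader v2):
  audit := null (not supplied -> null)
  zip := 1
  verified := true
  title := "delta"
  => decoded: {"audit": null, "zip": 1, "verified": true, "title": "delta"}
diffs on Ticket not affecting the asked answer:
  field payload in record Contact: type bytes changed to float64 (its default is dropped) -> changes Ticket's schema-level verdicts only — the decode of this value is the same
  field weight in record Contact: type float64 changed to int32 (its default is dropped) -> changes Ticket's schema-level verdicts only — the decode of this value is the same

decoded: {"audit": null, "zip": 1, "verified": true, "title": "delta"}


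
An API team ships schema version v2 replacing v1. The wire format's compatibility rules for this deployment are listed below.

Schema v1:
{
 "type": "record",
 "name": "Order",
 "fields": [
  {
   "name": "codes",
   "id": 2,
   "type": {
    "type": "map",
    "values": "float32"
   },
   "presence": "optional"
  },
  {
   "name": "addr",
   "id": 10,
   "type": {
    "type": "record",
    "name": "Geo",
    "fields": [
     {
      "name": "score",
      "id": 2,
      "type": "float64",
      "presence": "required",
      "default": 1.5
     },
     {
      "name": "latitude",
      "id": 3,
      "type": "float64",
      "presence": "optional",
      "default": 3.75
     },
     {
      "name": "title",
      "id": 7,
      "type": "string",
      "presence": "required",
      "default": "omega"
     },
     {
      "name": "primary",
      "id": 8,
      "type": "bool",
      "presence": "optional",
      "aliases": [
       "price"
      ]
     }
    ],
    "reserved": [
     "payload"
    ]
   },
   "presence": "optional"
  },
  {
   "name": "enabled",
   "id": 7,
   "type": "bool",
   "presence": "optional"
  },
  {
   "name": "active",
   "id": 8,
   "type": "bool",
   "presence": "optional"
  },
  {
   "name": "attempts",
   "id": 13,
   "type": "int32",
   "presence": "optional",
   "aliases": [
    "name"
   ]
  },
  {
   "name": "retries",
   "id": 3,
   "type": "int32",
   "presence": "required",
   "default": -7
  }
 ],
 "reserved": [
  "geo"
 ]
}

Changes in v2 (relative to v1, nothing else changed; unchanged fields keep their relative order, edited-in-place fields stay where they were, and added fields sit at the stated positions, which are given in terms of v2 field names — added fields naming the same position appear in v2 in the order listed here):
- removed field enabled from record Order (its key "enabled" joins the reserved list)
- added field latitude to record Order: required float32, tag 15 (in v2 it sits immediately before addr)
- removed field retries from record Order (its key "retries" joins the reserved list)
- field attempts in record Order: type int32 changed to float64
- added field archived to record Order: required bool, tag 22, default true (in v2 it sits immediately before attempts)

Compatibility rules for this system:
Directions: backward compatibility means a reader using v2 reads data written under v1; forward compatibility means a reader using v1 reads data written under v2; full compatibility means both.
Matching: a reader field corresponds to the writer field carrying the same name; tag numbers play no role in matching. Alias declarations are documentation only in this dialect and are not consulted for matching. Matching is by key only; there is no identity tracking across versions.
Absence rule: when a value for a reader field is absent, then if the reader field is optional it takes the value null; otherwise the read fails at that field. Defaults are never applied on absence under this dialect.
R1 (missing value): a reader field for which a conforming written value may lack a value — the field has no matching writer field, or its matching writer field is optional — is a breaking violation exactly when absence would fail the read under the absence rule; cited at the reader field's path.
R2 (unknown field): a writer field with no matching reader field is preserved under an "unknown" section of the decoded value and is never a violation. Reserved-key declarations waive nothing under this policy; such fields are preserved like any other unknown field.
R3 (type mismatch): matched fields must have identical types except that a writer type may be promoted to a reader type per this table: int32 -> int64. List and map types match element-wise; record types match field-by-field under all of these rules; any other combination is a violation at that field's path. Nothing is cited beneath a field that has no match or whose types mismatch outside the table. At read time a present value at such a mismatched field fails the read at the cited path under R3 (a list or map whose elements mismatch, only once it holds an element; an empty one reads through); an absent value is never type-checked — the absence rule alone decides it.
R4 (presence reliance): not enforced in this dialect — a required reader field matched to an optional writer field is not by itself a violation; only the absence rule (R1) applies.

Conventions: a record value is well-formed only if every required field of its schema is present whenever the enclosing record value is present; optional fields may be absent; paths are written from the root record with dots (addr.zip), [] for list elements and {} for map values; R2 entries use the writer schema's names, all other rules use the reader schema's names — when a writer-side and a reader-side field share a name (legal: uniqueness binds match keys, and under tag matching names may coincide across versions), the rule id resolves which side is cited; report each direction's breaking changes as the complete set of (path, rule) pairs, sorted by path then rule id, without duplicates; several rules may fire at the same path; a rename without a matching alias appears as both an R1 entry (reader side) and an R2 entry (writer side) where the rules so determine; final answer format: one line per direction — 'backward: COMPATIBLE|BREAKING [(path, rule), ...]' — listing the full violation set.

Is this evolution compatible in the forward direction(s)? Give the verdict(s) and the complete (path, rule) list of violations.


forward: BREAKING [(attempts, R3), (retries, R1)]

arrows below run writer -> reader for Order
forward on Order — v1 reading data written by v2:
  codes <- codes (map<string, float32> -> map<string, float32>, writer optional)
  addr <- addr (Geo -> Geo, writer optional)
  no writer field matches reader enabled
  active <- active (bool -> bool, writer optional)
  attempts <- attempts (float64 -> int32, writer optional)
  no writer field matches reader retries
  writer field latitude has no reader counterpart
  writer field archived has no reader counterpart
  addr.score <- addr.score (float64 -> float64, writer required)
  addr.latitude <- addr.latitude (float64 -> float64, writer optional)
  addr.title <- addr.title (string -> string, writer required)
  addr.primary <- addr.primary (bool -> bool, writer optional)
  violation R3 at attempts
  violation R1 at retries
  => forward: BREAKING (2)
diffs on Order not affecting the asked answer:
  removed field enabled from record Order (its key "enabled" joins the reserved list) -> inert for the asked Order verdict: nothing fires
  added field latitude to record Order: required float32, tag 15 (in v2 it sits immediately before addr) -> fires only in the backward direction of Order, which is not asked here
  added field archived to record Order: required bool, tag 22, default true (in v2 it sits immediately before attempts) -> fires only in the backward direction of Order, which is not asked here


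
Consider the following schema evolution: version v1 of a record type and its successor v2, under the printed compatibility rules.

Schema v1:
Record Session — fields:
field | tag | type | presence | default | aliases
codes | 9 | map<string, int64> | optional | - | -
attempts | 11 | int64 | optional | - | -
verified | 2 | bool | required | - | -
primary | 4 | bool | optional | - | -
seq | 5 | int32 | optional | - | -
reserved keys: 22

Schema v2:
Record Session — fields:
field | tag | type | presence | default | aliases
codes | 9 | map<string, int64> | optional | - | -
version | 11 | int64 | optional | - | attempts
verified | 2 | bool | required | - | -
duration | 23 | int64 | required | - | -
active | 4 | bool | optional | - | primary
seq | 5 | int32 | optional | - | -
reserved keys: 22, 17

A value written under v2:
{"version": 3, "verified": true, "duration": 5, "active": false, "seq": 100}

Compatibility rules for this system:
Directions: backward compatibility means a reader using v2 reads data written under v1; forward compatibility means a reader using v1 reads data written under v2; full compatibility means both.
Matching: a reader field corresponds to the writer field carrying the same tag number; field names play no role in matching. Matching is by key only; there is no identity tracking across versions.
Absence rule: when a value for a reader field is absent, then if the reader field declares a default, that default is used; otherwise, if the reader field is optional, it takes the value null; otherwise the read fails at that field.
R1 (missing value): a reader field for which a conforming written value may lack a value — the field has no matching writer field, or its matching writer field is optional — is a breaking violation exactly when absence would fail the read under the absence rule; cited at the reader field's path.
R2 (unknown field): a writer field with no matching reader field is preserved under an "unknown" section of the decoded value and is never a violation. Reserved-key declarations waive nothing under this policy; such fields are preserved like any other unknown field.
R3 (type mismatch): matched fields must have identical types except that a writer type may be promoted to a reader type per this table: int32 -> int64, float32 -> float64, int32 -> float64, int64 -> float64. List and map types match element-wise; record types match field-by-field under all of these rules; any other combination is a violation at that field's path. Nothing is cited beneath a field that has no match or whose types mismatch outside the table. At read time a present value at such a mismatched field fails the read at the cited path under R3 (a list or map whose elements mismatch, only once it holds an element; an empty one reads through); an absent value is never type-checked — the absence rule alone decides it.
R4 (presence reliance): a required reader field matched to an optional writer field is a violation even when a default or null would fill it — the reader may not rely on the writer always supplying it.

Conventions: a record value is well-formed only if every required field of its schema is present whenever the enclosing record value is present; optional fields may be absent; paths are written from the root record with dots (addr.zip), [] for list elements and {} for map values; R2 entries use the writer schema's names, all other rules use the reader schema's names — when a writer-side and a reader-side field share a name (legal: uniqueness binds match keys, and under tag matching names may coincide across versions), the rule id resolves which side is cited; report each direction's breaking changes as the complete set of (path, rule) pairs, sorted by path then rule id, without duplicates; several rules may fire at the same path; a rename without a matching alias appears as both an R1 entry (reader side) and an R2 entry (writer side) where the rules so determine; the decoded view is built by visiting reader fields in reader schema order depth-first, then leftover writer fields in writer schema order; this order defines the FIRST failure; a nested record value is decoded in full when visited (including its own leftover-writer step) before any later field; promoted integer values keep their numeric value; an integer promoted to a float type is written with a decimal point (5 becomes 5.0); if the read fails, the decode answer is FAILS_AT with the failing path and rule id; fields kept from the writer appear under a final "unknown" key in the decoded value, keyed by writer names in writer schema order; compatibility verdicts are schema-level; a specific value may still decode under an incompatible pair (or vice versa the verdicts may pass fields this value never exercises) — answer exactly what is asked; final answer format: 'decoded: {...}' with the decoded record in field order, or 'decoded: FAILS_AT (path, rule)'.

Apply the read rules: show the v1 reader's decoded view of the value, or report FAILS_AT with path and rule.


in Session below, arrows point writer -> reader
decoding the Session value with the v1 reader:
  codes := null (missing; optional => null)
  attempts := 3 (from writer version)
  verified := true
  primary := false (from writer active)
  seq := 100
  writer duration: kept under "unknown"
  => decoded: {"codes": null, "attempts": 3, "verified": true, "primary": false, "seq": 100, "unknown": {"duration": 5}}
the other Session changes do not affect what is asked:
  renamed field attempts to version in record Session (alias attempts declared on the renamed field) -> no rule fires on it and the decoded Session view is identical with or without it
  renamed field primary to active in record Session (alias primary declared on the renamed field) -> no rule fires on it and the decoded Session view is identical with or without it

decoded: {"codes": null, "attempts": 3, "verified": true, "primary": false, "seq": 100, "unknown": {"duration": 5}}


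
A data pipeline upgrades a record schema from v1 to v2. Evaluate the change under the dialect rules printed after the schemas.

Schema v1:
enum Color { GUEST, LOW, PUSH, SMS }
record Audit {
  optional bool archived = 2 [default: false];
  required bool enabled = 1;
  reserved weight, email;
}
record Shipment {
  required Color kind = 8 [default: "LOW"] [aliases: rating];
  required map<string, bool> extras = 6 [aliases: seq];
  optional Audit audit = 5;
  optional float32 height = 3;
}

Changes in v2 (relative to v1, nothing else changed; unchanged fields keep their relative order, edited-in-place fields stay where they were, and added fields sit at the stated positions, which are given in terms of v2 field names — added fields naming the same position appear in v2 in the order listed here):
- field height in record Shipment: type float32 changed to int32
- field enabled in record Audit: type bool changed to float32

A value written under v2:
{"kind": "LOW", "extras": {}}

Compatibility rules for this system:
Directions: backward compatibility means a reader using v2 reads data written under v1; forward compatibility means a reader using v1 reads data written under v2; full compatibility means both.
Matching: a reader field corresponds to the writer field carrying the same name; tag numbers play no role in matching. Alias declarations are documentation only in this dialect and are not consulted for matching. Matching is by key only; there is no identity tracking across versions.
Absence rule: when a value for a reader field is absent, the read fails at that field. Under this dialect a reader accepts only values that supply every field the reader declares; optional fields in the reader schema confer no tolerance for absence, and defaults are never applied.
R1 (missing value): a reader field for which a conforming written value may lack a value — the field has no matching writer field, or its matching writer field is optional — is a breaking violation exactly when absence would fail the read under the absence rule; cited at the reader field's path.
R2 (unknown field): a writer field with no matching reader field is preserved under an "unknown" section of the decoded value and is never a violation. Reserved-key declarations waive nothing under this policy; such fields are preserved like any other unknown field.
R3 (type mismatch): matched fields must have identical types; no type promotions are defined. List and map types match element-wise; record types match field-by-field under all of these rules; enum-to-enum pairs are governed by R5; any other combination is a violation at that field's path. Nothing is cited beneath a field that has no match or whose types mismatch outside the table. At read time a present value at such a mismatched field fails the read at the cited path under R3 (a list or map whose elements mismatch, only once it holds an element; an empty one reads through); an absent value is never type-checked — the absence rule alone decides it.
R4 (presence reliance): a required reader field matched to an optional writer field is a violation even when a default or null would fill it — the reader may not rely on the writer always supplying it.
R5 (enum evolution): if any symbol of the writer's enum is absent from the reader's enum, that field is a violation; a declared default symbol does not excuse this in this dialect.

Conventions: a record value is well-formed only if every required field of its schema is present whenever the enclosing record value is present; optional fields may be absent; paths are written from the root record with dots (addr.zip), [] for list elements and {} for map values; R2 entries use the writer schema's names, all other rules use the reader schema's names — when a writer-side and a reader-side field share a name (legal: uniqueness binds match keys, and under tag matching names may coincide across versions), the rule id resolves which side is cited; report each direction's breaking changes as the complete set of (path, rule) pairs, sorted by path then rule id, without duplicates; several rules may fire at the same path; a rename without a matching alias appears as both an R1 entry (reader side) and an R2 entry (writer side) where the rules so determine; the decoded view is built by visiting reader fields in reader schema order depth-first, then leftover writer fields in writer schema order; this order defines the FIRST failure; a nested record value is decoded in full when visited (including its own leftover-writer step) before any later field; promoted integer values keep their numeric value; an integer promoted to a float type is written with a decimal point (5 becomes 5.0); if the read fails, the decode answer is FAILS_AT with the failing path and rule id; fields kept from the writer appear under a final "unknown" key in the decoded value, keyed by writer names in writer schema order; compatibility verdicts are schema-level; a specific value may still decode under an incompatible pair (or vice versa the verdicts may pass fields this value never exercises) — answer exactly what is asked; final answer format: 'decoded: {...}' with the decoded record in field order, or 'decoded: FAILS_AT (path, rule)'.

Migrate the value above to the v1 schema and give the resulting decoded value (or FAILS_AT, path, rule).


in Shipment below, arrows point writer -> reader
decoding the Shipment value with the v1 reader:
  kind := "LOW"
  extras := {}
  read fails at audit under R1 (no fill)
  => FAILS_AT (audit, R1)
ruling out the remaining Shipment differences:
  field height in record Shipment: type float32 changed to int32 -> matters for Shipment compatibility verdicts, not for this value's decode
  field enabled in record Audit: type bool changed to float32 -> matters for Shipment compatibility verdicts, not for this value's decode

decoded: FAILS_AT (audit, R1)


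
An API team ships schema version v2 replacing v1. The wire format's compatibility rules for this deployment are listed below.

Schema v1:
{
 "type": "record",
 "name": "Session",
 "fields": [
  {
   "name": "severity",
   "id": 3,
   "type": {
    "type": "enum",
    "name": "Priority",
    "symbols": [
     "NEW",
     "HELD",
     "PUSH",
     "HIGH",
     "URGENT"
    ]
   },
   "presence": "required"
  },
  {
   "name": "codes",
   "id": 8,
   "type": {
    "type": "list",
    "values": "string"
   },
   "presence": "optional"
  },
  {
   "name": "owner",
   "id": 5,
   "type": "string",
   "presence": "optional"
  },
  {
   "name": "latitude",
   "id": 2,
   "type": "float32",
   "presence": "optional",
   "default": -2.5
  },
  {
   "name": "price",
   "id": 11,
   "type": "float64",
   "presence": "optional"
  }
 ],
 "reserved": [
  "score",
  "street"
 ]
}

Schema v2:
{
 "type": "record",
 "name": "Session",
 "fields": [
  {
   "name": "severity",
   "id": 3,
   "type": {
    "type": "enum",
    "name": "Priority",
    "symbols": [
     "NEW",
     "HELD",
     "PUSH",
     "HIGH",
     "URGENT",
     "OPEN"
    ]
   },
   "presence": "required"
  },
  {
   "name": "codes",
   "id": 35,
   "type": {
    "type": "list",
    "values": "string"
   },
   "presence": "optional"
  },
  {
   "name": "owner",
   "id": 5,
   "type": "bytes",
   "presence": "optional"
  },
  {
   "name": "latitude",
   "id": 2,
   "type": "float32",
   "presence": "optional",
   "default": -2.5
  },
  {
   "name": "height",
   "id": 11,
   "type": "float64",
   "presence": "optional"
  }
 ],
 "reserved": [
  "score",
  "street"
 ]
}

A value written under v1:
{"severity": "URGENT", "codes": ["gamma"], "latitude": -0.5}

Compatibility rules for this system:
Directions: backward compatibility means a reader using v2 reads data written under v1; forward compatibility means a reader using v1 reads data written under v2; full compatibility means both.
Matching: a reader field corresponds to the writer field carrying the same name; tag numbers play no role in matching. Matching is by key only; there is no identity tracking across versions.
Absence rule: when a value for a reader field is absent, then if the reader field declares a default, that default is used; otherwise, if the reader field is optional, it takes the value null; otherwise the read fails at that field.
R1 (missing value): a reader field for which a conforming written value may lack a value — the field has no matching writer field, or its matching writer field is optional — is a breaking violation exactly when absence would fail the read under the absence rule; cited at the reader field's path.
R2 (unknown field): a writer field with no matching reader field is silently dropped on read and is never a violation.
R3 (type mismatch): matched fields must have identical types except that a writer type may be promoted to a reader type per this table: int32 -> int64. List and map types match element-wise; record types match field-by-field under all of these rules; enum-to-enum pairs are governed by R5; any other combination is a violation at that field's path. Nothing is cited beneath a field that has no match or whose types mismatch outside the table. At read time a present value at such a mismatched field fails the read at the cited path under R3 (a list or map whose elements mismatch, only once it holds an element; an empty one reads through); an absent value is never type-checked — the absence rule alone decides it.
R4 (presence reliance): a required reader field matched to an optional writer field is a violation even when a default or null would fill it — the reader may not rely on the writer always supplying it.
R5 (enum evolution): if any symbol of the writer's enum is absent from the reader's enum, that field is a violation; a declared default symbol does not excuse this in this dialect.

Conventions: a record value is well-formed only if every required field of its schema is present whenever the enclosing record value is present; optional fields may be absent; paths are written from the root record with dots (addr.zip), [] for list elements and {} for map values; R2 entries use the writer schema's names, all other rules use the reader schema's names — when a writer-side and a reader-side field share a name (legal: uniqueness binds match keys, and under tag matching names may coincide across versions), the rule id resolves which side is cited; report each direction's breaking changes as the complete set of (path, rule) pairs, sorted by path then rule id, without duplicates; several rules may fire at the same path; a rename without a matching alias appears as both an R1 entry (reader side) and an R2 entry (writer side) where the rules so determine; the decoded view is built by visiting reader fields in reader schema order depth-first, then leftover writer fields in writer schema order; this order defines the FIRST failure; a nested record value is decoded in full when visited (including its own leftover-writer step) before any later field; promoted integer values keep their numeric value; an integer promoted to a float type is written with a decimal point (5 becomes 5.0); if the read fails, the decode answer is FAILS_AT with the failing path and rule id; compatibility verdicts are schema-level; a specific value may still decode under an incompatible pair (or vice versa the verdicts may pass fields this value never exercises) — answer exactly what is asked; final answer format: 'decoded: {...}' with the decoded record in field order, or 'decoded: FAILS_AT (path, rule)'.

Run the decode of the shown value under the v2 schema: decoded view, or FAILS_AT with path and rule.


decoded: {"severity": "URGENT", "codes": ["gamma"], "owner": null, "latitude": -0.5, "height": null}

each type pair in Session: writer, then reader
decode walk for Session under reader schema v2:
  severity := "URGENT"
  codes := ["gamma"]
  owner := null (missing; optional => null)
  latitude := -0.5
  height := null (missing; optional => null)
  => decoded: {"severity": "URGENT", "codes": ["gamma"], "owner": null, "latitude": -0.5, "height": null}
diffs on Session not affecting the asked answer:
  field codes in record Session: tag 8 changed to 35 -> no rule fires on it and the decoded Session view is identical with or without it
  enum Priority (field severity in record Session): symbol OPEN added -> shifts the Session verdicts, not this decode
  field owner in record Session: type string changed to bytes -> shifts the Session verdicts, not this decode


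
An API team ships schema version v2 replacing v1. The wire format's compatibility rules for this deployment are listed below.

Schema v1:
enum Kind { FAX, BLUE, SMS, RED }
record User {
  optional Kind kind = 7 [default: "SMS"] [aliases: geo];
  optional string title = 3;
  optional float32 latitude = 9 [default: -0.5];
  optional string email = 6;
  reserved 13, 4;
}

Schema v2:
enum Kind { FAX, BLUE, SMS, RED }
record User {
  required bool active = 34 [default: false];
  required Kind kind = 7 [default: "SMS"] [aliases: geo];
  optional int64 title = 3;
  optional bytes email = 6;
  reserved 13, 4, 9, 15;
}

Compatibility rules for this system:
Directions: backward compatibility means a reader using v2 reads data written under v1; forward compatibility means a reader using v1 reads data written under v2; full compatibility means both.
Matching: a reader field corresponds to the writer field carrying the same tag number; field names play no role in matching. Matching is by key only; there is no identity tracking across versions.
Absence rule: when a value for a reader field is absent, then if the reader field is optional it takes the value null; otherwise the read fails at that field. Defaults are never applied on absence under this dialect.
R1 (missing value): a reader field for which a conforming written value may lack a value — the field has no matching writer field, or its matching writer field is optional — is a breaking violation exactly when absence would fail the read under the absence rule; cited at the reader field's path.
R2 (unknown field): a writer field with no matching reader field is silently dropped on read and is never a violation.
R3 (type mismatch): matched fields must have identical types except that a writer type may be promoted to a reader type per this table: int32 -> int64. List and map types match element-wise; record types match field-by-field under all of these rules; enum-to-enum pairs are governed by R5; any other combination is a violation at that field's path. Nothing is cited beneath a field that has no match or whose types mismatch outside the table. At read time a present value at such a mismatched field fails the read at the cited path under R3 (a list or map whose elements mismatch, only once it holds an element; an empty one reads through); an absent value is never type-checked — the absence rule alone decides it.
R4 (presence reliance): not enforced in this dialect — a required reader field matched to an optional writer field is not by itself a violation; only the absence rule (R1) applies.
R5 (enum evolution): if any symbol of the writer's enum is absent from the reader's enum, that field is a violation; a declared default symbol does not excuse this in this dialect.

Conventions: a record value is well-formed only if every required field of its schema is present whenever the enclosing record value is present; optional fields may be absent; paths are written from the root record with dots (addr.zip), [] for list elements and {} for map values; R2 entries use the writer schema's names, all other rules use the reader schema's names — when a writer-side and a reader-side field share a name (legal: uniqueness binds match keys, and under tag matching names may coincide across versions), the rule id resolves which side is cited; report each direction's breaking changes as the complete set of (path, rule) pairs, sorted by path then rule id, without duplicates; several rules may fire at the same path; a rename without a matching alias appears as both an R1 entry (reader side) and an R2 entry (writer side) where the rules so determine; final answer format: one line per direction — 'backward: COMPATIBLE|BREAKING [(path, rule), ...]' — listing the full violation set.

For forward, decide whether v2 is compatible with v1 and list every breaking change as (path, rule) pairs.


in User below, arrows point writer -> reader
forward on User — v1 reading data written by v2:
  writer required, Kind -> Kind: reader kind maps from writer kind
  writer optional, int64 -> string: reader title maps from writer title
  latitude has no writer counterpart
  writer optional, bytes -> string: reader email maps from writer email
  leftover writer field: active
  breaking: (email, R3)
  breaking: (title, R3)
  forward on User therefore BREAKING (2)
ruling out the remaining User differences:
  added field active to record User: required bool, tag 34, default false (in v2 it sits immediately before kind) -> fires only in the backward direction of User, which is not asked here
  removed field latitude from record User (its key 9 joins the reserved list) -> fires no rule on User, leaving the asked answer as it is
  field kind in record User: optional changed to required -> fires only in the backward direction of User, which is not asked here

forward: BREAKING [(email, R3), (title, R3)]
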